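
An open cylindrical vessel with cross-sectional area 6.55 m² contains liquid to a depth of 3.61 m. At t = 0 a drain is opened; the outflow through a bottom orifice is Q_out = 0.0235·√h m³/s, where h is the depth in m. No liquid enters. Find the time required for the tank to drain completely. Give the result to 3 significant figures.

1060 s

With no inflow, A dh/dt = −0.0235 √h.
This is separable: 2 d(√h)/dt = −0.0235/A, so √h = √h₀ − (0.0235/(2A)) t.
Set h = 0: 2√h₀ = (0.0235/A) t_empty ⇒ t_empty = 2A√h₀/0.0235.
t_empty = 2·6.55·√3.61/0.0235 = 13.100·1.9000/0.0235 = 1059.1 s.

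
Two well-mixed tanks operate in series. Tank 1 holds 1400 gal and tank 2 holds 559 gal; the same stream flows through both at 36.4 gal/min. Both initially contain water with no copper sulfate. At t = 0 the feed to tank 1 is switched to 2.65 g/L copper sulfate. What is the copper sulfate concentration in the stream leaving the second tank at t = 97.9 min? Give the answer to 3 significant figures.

2.31 g/L

Time constants: τᵢ = Vᵢ/Q for each well-mixed tank.
τ₁ = 1400/36.4 = 38.462 min; τ₂ = 559/36.4 = 15.357 min.
Solving the cascade with C₁(0)=C₂(0)=0 gives C₂(t) = C_in[1 − (τ₁ e^(−t/τ₁) − τ₂ e^(−t/τ₂))/(τ₁ − τ₂)].
At t = 97.9: e^(−t/τ₁) = 0.078442, e^(−t/τ₂) = 0.0017038.
C₂ = 2.65·[1 − (38.462·0.078442 − 15.357·0.0017038)/(23.104)] = 2.65·0.87055 = 2.3070 g/L.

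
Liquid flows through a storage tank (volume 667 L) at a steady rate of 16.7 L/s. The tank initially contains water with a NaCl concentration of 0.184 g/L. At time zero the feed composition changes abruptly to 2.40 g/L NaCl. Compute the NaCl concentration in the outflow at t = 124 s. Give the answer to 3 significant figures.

Accumulation = in − out for the solute gives V dC/dt = Q(C_in − C).
Rewrite as dC/dt + C/τ = C_in/τ, τ = V/Q = 39.940 s.
Solution: C(t) = C_in + (C₀ − C_in) e^(−t/τ).
C(124) = 2.40 + (0.184 − 2.40)·e^(−124/39.940) = 2.40 + (-2.2160)·0.044840 = 2.3006 g/L.

2.30 g/L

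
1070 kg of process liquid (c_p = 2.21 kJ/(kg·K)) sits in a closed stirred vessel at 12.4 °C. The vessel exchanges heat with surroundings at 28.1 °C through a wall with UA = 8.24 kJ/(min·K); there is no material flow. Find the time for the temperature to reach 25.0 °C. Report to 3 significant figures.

First-law balance (no shaft work): M c_p dT/dt = −UA(T − T_amb).
τ = M c_p/UA = 286.98 min; T_ss = T_amb = 28.100 °C.
T(t) = T_ss + (T₀ − T_ss)e^(−t/τ); set T = 25.0:
t = −τ ln[(T − T_ss)/(T₀ − T_ss)] = −286.98 · ln(0.19745) = 465.55 min.

466 min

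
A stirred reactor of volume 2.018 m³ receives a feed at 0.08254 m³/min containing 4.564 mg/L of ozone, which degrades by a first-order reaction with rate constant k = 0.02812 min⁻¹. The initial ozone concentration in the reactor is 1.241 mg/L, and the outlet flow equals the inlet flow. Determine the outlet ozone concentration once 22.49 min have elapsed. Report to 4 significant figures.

V dC/dt = Q(C_in − C) − k V C.
This is linear with rate a = Q/V + k = 0.0690219 min⁻¹.
C_ss = Q C_in/(Q + kV) = 2.70459 mg/L; C(t) = C_ss + (C₀ − C_ss) e^(−a t).
C(22.49) = 2.70459 + (-1.46359)·e^(−0.0690219·22.49) = 2.70459 + (-1.46359)·0.211760 = 2.39466 mg/L.

2.395 mg/L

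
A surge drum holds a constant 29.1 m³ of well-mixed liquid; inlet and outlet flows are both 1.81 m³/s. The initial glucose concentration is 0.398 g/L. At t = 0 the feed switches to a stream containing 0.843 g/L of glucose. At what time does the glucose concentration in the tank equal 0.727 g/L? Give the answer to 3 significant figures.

Unsteady species balance (constant V, well mixed): V dC/dt = Q(C_in − C), so τ = V/Q = 16.077 s.
C(t) = C_in + (C₀ − C_in) e^(−t/τ). Set C = 0.727 and solve for t:
e^(−t/τ) = (C − C_in)/(C₀ − C_in) = (0.727 − 0.843)/(0.398 − 0.843) = 0.26067
t = −τ ln(…) = 16.077 × 1.3445 = 21.616 s.

21.6 s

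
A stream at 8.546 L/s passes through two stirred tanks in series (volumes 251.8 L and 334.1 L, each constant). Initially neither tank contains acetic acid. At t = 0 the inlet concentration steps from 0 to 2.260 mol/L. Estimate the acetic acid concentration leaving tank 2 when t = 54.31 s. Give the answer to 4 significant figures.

1.068 mol/L

Time constants: τᵢ = Vᵢ/Q for each well-mixed tank.
τ₁ = 251.8/8.546 = 29.4641 s; τ₂ = 334.1/8.546 = 39.0943 s.
Tank 1: C₁ = C_in(1 − e^(−t/τ₁)). Tank 2 (τ₁ ≠ τ₂): C₂ = C_in[1 − (τ₁ e^(−t/τ₁) − τ₂ e^(−t/τ₂))/(τ₁ − τ₂)].
At t = 54.31: e^(−t/τ₁) = 0.158300, e^(−t/τ₂) = 0.249273.
C₂ = 2.260·[1 − (29.4641·0.158300 − 39.0943·0.249273)/(-9.63024)] = 2.260·0.472390 = 1.06760 mol/L.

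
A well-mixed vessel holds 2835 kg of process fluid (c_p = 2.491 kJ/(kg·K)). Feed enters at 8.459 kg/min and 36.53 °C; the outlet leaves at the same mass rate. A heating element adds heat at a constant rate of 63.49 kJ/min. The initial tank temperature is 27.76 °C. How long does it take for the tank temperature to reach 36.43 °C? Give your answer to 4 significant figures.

First-law balance (no shaft work): M c_p dT/dt = ṁ c_p (T_in − T) + 63.49.
τ = M/ṁ = 335.146 min; T_ss = T_in + Q̇/(ṁ c_p) = 39.5431 °C.
T(t) = T_ss + (T₀ − T_ss) e^(−t/τ). Set T = 36.43:
e^(−t/τ) = (36.43 − 39.5431)/(27.76 − 39.5431) = 0.264200
t = −335.146 · ln(0.264200) = 446.096 min.

446.1 min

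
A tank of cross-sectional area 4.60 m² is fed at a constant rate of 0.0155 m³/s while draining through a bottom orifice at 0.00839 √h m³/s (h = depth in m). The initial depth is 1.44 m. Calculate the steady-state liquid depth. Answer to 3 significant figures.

3.41 m

Unsteady balance on liquid volume: A dh/dt = Q_in − 0.00839 √h. At steady state dh/dt = 0:
Q_in = 0.00839 √h_ss ⇒ √h_ss = 0.0155/0.00839 = 1.8474.
h_ss = 1.8474² = 3.4130 m. (Since h₀ = 1.44 m < h_ss, the level will rise toward this value.)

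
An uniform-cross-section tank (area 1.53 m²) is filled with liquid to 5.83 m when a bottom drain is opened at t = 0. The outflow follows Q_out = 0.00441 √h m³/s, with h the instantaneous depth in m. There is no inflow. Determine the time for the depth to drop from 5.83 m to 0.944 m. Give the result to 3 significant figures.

1000 s

Accumulation of liquid (constant cross-section A): A dh/dt = −0.00441 √h.
This is separable: 2 d(√h)/dt = −0.00441/A, so √h = √h₀ − (0.00441/(2A)) t.
t = 2A(√h₀ − √h)/0.00441 = 2·1.53·(√5.83 − √0.944)/0.00441
  = 3.0600 × (2.4145 − 0.97160) / 0.00441 = 1001.2 s.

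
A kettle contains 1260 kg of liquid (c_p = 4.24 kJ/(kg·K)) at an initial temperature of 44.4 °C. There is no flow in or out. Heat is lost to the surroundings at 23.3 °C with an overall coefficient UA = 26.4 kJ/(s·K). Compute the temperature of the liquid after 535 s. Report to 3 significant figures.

M c_p dT/dt = −UA(T − T_amb).
dT/dt = (T_ss − T)/τ with T_ss = T_amb = 23.300 °C, τ = M c_p/UA = 1260·4.24/26.4 = 202.36 s.
Integrating: T(t) = T_ss + (T₀ − T_ss) e^(−t/τ).
T(535) = 23.300 + (21.100)·0.071094 = 24.800 °C.

24.8 °C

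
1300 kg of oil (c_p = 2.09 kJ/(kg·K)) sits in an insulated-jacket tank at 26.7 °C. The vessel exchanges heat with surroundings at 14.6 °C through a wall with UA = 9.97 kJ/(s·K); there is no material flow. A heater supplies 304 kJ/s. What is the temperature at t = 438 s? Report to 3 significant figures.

41.4 °C

Lumped-capacitance energy balance: M c_p dT/dt = UA(T_amb − T) + Q̇.
dT/dt = (T_ss − T)/τ with T_ss = T_amb + Q̇/UA = 14.6 + 304/9.97 = 45.091 °C, τ = M c_p/UA = 1300·2.09/9.97 = 272.52 s.
This is linear first-order; T(t) = T_ss + (T₀ − T_ss) e^(−t/τ).
T(438) = 45.091 + (-18.391)·0.20044 = 41.405 °C.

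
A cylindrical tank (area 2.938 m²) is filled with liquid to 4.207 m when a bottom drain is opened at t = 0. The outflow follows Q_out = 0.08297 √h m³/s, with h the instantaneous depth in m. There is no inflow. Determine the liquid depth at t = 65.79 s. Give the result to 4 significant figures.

A dh/dt = −Q_out = −0.08297 √h.
This is separable: 2 d(√h)/dt = −0.08297/A, so √h = √h₀ − (0.08297/(2A)) t.
√h = √4.207 − 0.08297·65.79/(2·2.938) = 2.05110 − 0.928965 = 1.12213.
h = 1.12213² = 1.25918 m.

1.259 m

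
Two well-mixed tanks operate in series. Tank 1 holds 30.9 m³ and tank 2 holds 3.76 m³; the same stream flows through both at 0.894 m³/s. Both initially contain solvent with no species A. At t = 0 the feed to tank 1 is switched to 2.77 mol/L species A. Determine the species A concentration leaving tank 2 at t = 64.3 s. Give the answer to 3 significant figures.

2.28 mol/L

Species balance on tank i: dCᵢ/dt = (Cᵢ₋₁ − Cᵢ)/τᵢ with τᵢ = Vᵢ/Q.
τ₁ = 30.9/0.894 = 34.564 s; τ₂ = 3.76/0.894 = 4.2058 s.
Tank 1: C₁ = C_in(1 − e^(−t/τ₁)). Tank 2 (τ₁ ≠ τ₂): C₂ = C_in[1 − (τ₁ e^(−t/τ₁) − τ₂ e^(−t/τ₂))/(τ₁ − τ₂)].
At t = 64.3: e^(−t/τ₁) = 0.15562, e^(−t/τ₂) = 2.2927e-07.
C₂ = 2.77·[1 − (34.564·0.15562 − 4.2058·2.2927e-07)/(30.358)] = 2.77·0.82282 = 2.2792 mol/L.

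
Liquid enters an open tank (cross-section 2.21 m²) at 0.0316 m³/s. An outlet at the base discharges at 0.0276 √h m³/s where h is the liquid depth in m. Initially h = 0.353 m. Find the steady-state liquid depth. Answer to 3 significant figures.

A dh/dt = Q_in − 0.0276 √h. Steady state requires inflow = outflow:
Q_in = 0.0276 √h_ss ⇒ √h_ss = 0.0316/0.0276 = 1.1449.
h_ss = 1.1449² = 1.3109 m. (Since h₀ = 0.353 m < h_ss, the level will rise toward this value.)

1.31 m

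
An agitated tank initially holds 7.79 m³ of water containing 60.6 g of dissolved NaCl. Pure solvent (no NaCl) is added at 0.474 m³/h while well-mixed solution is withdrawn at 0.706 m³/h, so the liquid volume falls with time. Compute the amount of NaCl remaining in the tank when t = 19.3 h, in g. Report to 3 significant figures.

Total volume: dV/dt = Q_in − Q_out = -0.23200 m³/h, so V(t) = 7.79 − 0.23200 t and V(19.3) = 3.3124 m³.
Solute balance: dm/dt = 0 − Q_out C = −Q_out m/V(t).
dm/m = −Q_out dt/(V₀ − 0.23200 t); integrating gives ln(m/m₀) = −(Q_out/(Q_in−Q_out)) ln(V/V₀).
m = m₀ (V₀/V)^(Q_out/(Q_in−Q_out)) = 60.6 × (7.79/3.3124)^(-3.0431) = 4.4903 g.

4.49 g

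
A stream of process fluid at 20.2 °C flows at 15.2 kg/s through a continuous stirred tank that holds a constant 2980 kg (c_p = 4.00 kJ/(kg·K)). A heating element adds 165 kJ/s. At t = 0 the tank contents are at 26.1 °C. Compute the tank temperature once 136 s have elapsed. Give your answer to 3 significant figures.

24.5 °C

M c_p dT/dt = ṁ c_p (T_in − T) + Q̇.
Rearrange: dT/dt = (T_ss − T)/τ with τ = M/ṁ = 196.05 s and T_ss = T_in + Q̇/(ṁ c_p) = 22.914 °C.
This is linear first-order; T(t) = T_ss + (T₀ − T_ss) e^(−t/τ).
T(136) = 22.914 + (3.1862)·e^(−136/196.05) = 22.914 + (3.1862)·0.49973 = 24.506 °C.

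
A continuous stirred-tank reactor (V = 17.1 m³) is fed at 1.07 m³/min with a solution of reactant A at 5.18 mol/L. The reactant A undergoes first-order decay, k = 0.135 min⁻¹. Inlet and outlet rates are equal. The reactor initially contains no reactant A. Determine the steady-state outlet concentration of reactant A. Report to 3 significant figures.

1.64 mol/L

Species balance: V dC/dt = Q C_in − Q C − k V C.
Steady state (dC/dt = 0): C_ss = Q C_in/(Q + kV) = C_in/(1 + kV/Q).
C_ss = 1.07·5.18/(1.07 + 0.135·17.1) = 5.5426/3.3785 = 1.6406 mol/L.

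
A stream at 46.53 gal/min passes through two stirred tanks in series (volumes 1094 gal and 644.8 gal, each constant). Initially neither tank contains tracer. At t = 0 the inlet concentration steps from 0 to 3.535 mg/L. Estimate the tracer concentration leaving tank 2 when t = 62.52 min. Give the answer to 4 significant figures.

Time constants: τᵢ = Vᵢ/Q for each well-mixed tank.
τ₁ = 1094/46.53 = 23.5117 min; τ₂ = 644.8/46.53 = 13.8577 min.
Solving the cascade with C₁(0)=C₂(0)=0 gives C₂(t) = C_in[1 − (τ₁ e^(−t/τ₁) − τ₂ e^(−t/τ₂))/(τ₁ − τ₂)].
At t = 62.52: e^(−t/τ₁) = 0.0700112, e^(−t/τ₂) = 0.0109813.
C₂ = 3.535·[1 − (23.5117·0.0700112 − 13.8577·0.0109813)/(9.65399)] = 3.535·0.845255 = 2.98798 mg/L.

2.988 mg/L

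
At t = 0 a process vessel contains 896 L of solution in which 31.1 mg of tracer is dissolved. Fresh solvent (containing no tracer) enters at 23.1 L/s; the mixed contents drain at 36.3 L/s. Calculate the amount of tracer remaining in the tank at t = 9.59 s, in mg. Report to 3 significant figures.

Total volume: dV/dt = Q_in − Q_out = -13.200 L/s, so V(t) = 896 − 13.200 t and V(9.59) = 769.41 L.
Solute balance: dm/dt = 0 − Q_out C = −Q_out m/V(t).
dm/m = −Q_out dt/(V₀ − 13.200 t); integrating gives ln(m/m₀) = −(Q_out/(Q_in−Q_out)) ln(V/V₀).
m = m₀ (V₀/V)^(Q_out/(Q_in−Q_out)) = 31.1 × (896/769.41)^(-2.7500) = 20.457 mg.

20.5 mg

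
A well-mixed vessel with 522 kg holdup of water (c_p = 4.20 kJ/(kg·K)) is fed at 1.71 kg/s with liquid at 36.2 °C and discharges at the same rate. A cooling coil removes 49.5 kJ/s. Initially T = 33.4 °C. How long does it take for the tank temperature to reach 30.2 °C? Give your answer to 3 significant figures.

Energy balance: M c_p dT/dt = ṁ c_p (T_in − T) − 49.5.
τ = M/ṁ = 305.26 s; T_ss = T_in − Q̇/(ṁ c_p) = 29.308 °C.
T(t) = T_ss + (T₀ − T_ss) e^(−t/τ). Set T = 30.2:
e^(−t/τ) = (30.2 − 29.308)/(33.4 − 29.308) = 0.21803
t = −305.26 · ln(0.21803) = 464.95 s.

465 s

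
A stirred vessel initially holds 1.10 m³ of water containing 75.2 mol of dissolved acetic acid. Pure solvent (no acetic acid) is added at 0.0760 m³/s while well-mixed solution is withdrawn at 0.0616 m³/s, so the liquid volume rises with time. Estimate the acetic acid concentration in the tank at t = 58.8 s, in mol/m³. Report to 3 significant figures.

Let m(t) be the amount of acetic acid. Volume: V(t) = V₀ + (Q_in − Q_out) t = 1.10 + 0.014400 t; V(58.8) = 1.9467 m³.
Species balance (pure solvent in): dm/dt = −Q_out · m/V(t).
dm/m = −Q_out dt/(V₀ + 0.014400 t); integrating gives ln(m/m₀) = −(Q_out/(Q_in−Q_out)) ln(V/V₀).
m = m₀ (V₀/V)^(Q_out/(Q_in−Q_out)) = 75.2 × (1.10/1.9467)^(4.2778) = 6.5420 mol.
C = m/V = 6.5420/1.9467 = 3.3605 mol/m³.

3.36 mol/m³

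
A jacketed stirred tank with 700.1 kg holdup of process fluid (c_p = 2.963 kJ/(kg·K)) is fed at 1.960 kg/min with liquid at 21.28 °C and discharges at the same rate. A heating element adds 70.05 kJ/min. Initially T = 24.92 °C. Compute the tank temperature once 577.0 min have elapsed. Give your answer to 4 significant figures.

31.67 °C

Unsteady energy balance on the tank contents: M c_p dT/dt = ṁ c_p (T_in − T) + 70.05.
τ = M/ṁ = 357.194 min; T_ss = T_in + Q̇/(ṁ c_p) = 21.28 + 70.05/(1.960·2.963) = 33.3420 °C.
Integrating: T(t) = T_ss + (T₀ − T_ss) e^(−t/τ).
T(577.0) = 33.3420 + (-8.42203)·e^(−577.0/357.194) = 33.3420 + (-8.42203)·0.198817 = 31.6676 °C.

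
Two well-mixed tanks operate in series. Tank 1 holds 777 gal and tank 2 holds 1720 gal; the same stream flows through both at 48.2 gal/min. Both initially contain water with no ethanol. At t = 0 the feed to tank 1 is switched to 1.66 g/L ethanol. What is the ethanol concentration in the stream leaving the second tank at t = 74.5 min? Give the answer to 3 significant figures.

1.30 g/L

Time constants: τᵢ = Vᵢ/Q for each well-mixed tank.
τ₁ = 777/48.2 = 16.120 min; τ₂ = 1720/48.2 = 35.685 min.
Solving the cascade with C₁(0)=C₂(0)=0 gives C₂(t) = C_in[1 − (τ₁ e^(−t/τ₁) − τ₂ e^(−t/τ₂))/(τ₁ − τ₂)].
At t = 74.5: e^(−t/τ₁) = 0.0098381, e^(−t/τ₂) = 0.12397.
C₂ = 1.66·[1 − (16.120·0.0098381 − 35.685·0.12397)/(-19.564)] = 1.66·0.78199 = 1.2981 g/L.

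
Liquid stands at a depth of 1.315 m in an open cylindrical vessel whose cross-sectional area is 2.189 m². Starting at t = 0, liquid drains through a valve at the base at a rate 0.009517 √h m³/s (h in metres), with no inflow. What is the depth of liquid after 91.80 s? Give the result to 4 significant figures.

With no inflow, A dh/dt = −0.009517 √h.
∫ h^(−1/2) dh = −(0.009517/A) ∫ dt, giving 2√h = 2√h₀ − (0.009517/A) t.
√h = √1.315 − 0.009517·91.80/(2·2.189) = 1.14673 − 0.199557 = 0.947177.
h = 0.947177² = 0.897145 m.

0.8971 m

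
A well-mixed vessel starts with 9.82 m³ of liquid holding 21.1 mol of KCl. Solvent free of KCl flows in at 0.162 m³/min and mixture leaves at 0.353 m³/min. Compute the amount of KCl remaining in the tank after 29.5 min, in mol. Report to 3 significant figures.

4.36 mol

Total volume: dV/dt = Q_in − Q_out = -0.19100 m³/min, so V(t) = 9.82 − 0.19100 t and V(29.5) = 4.1855 m³.
Solute balance: dm/dt = 0 − Q_out C = −Q_out m/V(t).
dm/m = −Q_out dt/(V₀ − 0.19100 t); integrating gives ln(m/m₀) = −(Q_out/(Q_in−Q_out)) ln(V/V₀).
m = m₀ (V₀/V)^(Q_out/(Q_in−Q_out)) = 21.1 × (9.82/4.1855)^(-1.8482) = 4.3630 mol.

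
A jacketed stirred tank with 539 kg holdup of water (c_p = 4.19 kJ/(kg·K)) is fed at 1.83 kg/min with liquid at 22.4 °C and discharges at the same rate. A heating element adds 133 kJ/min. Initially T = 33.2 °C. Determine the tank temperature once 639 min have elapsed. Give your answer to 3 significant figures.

M c_p dT/dt = ṁ c_p (T_in − T) + Q̇.
Rearrange: dT/dt = (T_ss − T)/τ with τ = M/ṁ = 294.54 min and T_ss = T_in + Q̇/(ṁ c_p) = 39.745 °C.
Solution: T(t) = T_ss + (T₀ − T_ss) e^(−t/τ).
T(639) = 39.745 + (-6.5455)·e^(−639/294.54) = 39.745 + (-6.5455)·0.11423 = 38.998 °C.

39.0 °C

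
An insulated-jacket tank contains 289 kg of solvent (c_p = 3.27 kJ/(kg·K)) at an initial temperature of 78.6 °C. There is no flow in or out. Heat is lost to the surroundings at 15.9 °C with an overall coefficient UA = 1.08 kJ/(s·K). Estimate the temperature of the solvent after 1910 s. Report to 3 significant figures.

Energy balance: M c_p dT/dt = −UA(T − T_amb).
dT/dt = (T_ss − T)/τ with T_ss = T_amb = 15.900 °C, τ = M c_p/UA = 289·3.27/1.08 = 875.03 s.
Integrating: T(t) = T_ss + (T₀ − T_ss) e^(−t/τ).
T(1910) = 15.900 + (62.700)·0.11273 = 22.968 °C.

23.0 °C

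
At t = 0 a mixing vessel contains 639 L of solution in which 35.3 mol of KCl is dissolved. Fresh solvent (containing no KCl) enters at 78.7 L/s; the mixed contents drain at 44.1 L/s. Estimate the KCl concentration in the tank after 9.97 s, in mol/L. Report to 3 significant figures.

0.0207 mol/L

Total volume: dV/dt = Q_in − Q_out = 34.600 L/s, so V(t) = 639 + 34.600 t and V(9.97) = 983.96 L.
Solute balance: dm/dt = 0 − Q_out C = −Q_out m/V(t).
dm/m = −Q_out dt/(V₀ + 34.600 t); integrating gives ln(m/m₀) = −(Q_out/(Q_in−Q_out)) ln(V/V₀).
m = m₀ (V₀/V)^(Q_out/(Q_in−Q_out)) = 35.3 × (639/983.96)^(1.2746) = 20.362 mol.
C = m/V = 20.362/983.96 = 0.020694 mol/L.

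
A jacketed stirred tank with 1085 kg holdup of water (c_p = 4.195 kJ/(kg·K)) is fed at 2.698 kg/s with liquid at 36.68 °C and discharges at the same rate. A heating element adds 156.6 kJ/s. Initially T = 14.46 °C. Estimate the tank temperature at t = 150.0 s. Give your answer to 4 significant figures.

Unsteady energy balance on the tank contents: M c_p dT/dt = ṁ c_p (T_in − T) + 156.6.
Rearrange: dT/dt = (T_ss − T)/τ with τ = M/ṁ = 402.150 s and T_ss = T_in + Q̇/(ṁ c_p) = 50.5162 °C.
T approaches T_ss exponentially: T(t) = T_ss + (T₀ − T_ss) e^(−t/τ).
T(150.0) = 50.5162 + (-36.0562)·e^(−150.0/402.150) = 50.5162 + (-36.0562)·0.688668 = 25.6854 °C.

25.69 °C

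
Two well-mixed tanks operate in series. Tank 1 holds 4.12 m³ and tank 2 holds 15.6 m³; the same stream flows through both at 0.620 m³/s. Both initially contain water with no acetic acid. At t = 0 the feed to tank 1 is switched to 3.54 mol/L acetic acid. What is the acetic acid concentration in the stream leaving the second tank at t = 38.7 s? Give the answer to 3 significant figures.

2.51 mol/L

Species balance on tank i: dCᵢ/dt = (Cᵢ₋₁ − Cᵢ)/τᵢ with τᵢ = Vᵢ/Q.
τ₁ = 4.12/0.620 = 6.6452 s; τ₂ = 15.6/0.620 = 25.161 s.
Solving the cascade with C₁(0)=C₂(0)=0 gives C₂(t) = C_in[1 − (τ₁ e^(−t/τ₁) − τ₂ e^(−t/τ₂))/(τ₁ − τ₂)].
At t = 38.7: e^(−t/τ₁) = 0.0029564, e^(−t/τ₂) = 0.21479.
C₂ = 3.54·[1 − (6.6452·0.0029564 − 25.161·0.21479)/(-18.516)] = 3.54·0.70918 = 2.5105 mol/L.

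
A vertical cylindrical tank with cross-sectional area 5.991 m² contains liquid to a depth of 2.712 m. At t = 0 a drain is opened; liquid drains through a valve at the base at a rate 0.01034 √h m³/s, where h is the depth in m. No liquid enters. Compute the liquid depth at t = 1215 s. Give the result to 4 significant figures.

With no inflow, A dh/dt = −0.01034 √h.
This is separable: 2 d(√h)/dt = −0.01034/A, so √h = √h₀ − (0.01034/(2A)) t.
√h = √2.712 − 0.01034·1215/(2·5.991) = 1.64682 − 1.04850 = 0.598317.
h = 0.598317² = 0.357984 m.

0.3580 m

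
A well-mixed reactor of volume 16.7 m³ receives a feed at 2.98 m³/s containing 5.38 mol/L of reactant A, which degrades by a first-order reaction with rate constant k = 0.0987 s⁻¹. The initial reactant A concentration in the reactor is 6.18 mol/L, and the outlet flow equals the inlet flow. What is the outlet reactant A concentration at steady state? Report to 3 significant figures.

Accumulation = in − out − consumed: V dC/dt = Q C_in − Q C − k V C.
Steady state (dC/dt = 0): C_ss = Q C_in/(Q + kV) = C_in/(1 + kV/Q).
C_ss = 2.98·5.38/(2.98 + 0.0987·16.7) = 16.032/4.6283 = 3.4640 mol/L.

3.46 mol/L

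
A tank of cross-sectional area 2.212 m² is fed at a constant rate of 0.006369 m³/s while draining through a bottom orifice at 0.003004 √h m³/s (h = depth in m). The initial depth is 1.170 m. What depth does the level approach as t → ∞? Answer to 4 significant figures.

Volume balance on the tank: A dh/dt = Q_in − 0.003004 √h. At steady state dh/dt = 0:
Q_in = 0.003004 √h_ss ⇒ √h_ss = 0.006369/0.003004 = 2.12017.
h_ss = 2.12017² = 4.49513 m. (Since h₀ = 1.170 m < h_ss, the level will rise toward this value.)

4.495 m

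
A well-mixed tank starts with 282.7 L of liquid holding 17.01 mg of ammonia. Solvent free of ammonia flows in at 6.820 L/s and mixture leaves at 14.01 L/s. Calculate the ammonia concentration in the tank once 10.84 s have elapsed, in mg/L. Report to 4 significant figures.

Total volume: dV/dt = Q_in − Q_out = -7.19000 L/s, so V(t) = 282.7 − 7.19000 t and V(10.84) = 204.760 L.
Solute balance: dm/dt = 0 − Q_out C = −Q_out m/V(t).
dm/m = −Q_out dt/(V₀ − 7.19000 t); integrating gives ln(m/m₀) = −(Q_out/(Q_in−Q_out)) ln(V/V₀).
m = m₀ (V₀/V)^(Q_out/(Q_in−Q_out)) = 17.01 × (282.7/204.760)^(-1.94854) = 9.07305 mg.
C = m/V = 9.07305/204.760 = 0.0443106 mg/L.

0.04431 mg/L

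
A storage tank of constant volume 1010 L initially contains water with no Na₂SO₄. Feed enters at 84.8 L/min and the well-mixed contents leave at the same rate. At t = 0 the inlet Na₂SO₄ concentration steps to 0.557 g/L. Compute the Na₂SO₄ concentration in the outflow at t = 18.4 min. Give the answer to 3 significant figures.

Transient balance on the dissolved component: V dC/dt = Q(C_in − C).
Rewrite as dC/dt + C/τ = C_in/τ, τ = V/Q = 11.910 min.
Solution: C(t) = C_in + (C₀ − C_in) e^(−t/τ).
C(18.4) = 0.557 + (0 − 0.557)·e^(−18.4/11.910) = 0.557 + (-0.55700)·0.21334 = 0.43817 g/L.

0.438 g/L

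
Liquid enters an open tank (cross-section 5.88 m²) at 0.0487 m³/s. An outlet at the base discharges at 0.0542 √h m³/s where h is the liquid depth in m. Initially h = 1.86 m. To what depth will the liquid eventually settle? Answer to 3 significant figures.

0.807 m

A dh/dt = Q_in − 0.0542 √h. Steady state requires inflow = outflow:
Q_in = 0.0542 √h_ss ⇒ √h_ss = 0.0487/0.0542 = 0.89852.
h_ss = 0.89852² = 0.80735 m. (Since h₀ = 1.86 m > h_ss, the level will fall toward this value.)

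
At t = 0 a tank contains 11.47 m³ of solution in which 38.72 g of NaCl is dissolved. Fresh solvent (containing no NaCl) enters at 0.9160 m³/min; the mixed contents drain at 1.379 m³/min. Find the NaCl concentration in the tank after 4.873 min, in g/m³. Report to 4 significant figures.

2.189 g/m³

Let m(t) be the amount of NaCl. Volume: V(t) = V₀ + (Q_in − Q_out) t = 11.47 − 0.463000 t; V(4.873) = 9.21380 m³.
No NaCl enters, so dm/dt = −Q_out · (m/V).
Separate: dm/m = −Q_out dt/V(t) ⇒ ln(m/m₀) = −(Q_out/(Q_in−Q_out)) ln(V/V₀).
m = m₀ (V₀/V)^(Q_out/(Q_in−Q_out)) = 38.72 × (11.47/9.21380)^(-2.97840) = 20.1658 g.
C = m/V = 20.1658/9.21380 = 2.18865 g/m³.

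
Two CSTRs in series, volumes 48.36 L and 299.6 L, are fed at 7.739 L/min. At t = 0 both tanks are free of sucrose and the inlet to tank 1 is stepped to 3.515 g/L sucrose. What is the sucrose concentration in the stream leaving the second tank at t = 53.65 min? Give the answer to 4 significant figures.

2.467 g/L

Species balance on tank i: dCᵢ/dt = (Cᵢ₋₁ − Cᵢ)/τᵢ with τᵢ = Vᵢ/Q.
τ₁ = 48.36/7.739 = 6.24887 min; τ₂ = 299.6/7.739 = 38.7130 min.
Tank 1: C₁ = C_in(1 − e^(−t/τ₁)). Tank 2 (τ₁ ≠ τ₂): C₂ = C_in[1 − (τ₁ e^(−t/τ₁) − τ₂ e^(−t/τ₂))/(τ₁ − τ₂)].
At t = 53.65: e^(−t/τ₁) = 0.000186785, e^(−t/τ₂) = 0.250114.
C₂ = 3.515·[1 − (6.24887·0.000186785 − 38.7130·0.250114)/(-32.4641)] = 3.515·0.701779 = 2.46675 g/L.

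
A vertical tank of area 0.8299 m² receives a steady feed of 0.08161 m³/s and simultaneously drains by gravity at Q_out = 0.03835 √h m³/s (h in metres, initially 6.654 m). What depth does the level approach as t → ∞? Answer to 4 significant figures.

A dh/dt = Q_in − 0.03835 √h. Steady state requires inflow = outflow:
Q_in = 0.03835 √h_ss ⇒ √h_ss = 0.08161/0.03835 = 2.12803.
h_ss = 2.12803² = 4.52852 m. (Since h₀ = 6.654 m > h_ss, the level will fall toward this value.)

4.529 m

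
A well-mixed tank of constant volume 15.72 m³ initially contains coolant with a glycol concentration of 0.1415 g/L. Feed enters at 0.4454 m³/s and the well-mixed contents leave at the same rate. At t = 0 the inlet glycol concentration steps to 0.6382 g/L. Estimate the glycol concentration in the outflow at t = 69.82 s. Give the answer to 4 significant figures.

0.5695 g/L

Mass balance on the solute (V constant): V dC/dt = Q(C_in − C).
So dC/dt = (C_in − C)/τ with τ = V/Q = 15.72/0.4454 = 35.2941 s.
C approaches C_in exponentially: C(t) = C_in + (C₀ − C_in) e^(−t/τ).
C(69.82) = 0.6382 + (0.1415 − 0.6382)·e^(−69.82/35.2941) = 0.6382 + (-0.496700)·0.138313 = 0.569500 g/L.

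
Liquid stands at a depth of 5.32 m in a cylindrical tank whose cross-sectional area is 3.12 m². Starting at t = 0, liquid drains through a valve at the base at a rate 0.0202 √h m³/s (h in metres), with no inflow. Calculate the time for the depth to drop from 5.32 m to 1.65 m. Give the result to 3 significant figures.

A dh/dt = −Q_out = −0.0202 √h.
Separate and integrate: 2(√h − √h₀) = −(0.0202/A) t.
t = 2A(√h₀ − √h)/0.0202 = 2·3.12·(√5.32 − √1.65)/0.0202
  = 6.2400 × (2.3065 − 1.2845) / 0.0202 = 315.70 s.

316 s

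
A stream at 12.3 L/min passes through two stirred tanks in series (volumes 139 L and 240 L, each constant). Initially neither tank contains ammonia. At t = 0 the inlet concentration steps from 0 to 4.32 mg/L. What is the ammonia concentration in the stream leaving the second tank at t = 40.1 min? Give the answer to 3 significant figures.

3.18 mg/L

Each tank obeys Vᵢ dCᵢ/dt = Q(Cᵢ₋₁ − Cᵢ), so τᵢ = Vᵢ/Q.
τ₁ = 139/12.3 = 11.301 min; τ₂ = 240/12.3 = 19.512 min.
Solving the cascade with C₁(0)=C₂(0)=0 gives C₂(t) = C_in[1 − (τ₁ e^(−t/τ₁) − τ₂ e^(−t/τ₂))/(τ₁ − τ₂)].
At t = 40.1: e^(−t/τ₁) = 0.028770, e^(−t/τ₂) = 0.12808.
C₂ = 4.32·[1 − (11.301·0.028770 − 19.512·0.12808)/(-8.2114)] = 4.32·0.73525 = 3.1763 mg/L.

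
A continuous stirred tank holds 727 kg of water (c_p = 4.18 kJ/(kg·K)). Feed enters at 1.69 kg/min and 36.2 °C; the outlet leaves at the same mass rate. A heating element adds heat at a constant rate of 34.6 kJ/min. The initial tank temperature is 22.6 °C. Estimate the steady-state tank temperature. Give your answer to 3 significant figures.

41.1 °C

M c_p dT/dt = ṁ c_p (T_in − T) + Q̇.
At steady state dT/dt = 0 ⇒ T_ss = T_in + Q̇/(ṁ c_p) = 36.2 + 34.6/(1.69·4.18) = 41.098 °C.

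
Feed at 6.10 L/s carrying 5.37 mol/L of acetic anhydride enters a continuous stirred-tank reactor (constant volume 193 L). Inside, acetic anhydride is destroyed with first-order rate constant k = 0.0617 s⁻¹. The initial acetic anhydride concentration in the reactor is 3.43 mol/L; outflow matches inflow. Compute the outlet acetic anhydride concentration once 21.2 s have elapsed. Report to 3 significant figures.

Accumulation = in − out − consumed: V dC/dt = Q C_in − Q C − k V C.
dC/dt = (Q/V) C_in − (Q/V + k) C; effective rate a = Q/V + k = 0.031606 + 0.0617 = 0.093306 s⁻¹.
C_ss = Q C_in/(Q + kV) = 1.8190 mol/L; C(t) = C_ss + (C₀ − C_ss) e^(−a t).
C(21.2) = 1.8190 + (1.6110)·e^(−0.093306·21.2) = 1.8190 + (1.6110)·0.13833 = 2.0419 mol/L.

2.04 mol/L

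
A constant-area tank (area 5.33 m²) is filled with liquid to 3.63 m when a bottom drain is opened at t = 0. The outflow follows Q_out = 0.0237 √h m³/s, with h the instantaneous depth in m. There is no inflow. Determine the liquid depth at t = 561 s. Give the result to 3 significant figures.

0.433 m

Accumulation of liquid (constant cross-section A): A dh/dt = −0.0237 √h.
∫ h^(−1/2) dh = −(0.0237/A) ∫ dt, giving 2√h = 2√h₀ − (0.0237/A) t.
√h = √3.63 − 0.0237·561/(2·5.33) = 1.9053 − 1.2473 = 0.65800.
h = 0.65800² = 0.43297 m.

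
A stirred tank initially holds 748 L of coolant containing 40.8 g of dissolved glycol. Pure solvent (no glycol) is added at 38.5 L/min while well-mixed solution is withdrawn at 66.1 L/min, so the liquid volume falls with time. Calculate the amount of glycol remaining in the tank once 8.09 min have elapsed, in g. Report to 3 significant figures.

17.5 g

Let m(t) be the amount of glycol. Volume: V(t) = V₀ + (Q_in − Q_out) t = 748 − 27.600 t; V(8.09) = 524.72 L.
No glycol enters, so dm/dt = −Q_out · (m/V).
dm/m = −Q_out dt/(V₀ − 27.600 t); integrating gives ln(m/m₀) = −(Q_out/(Q_in−Q_out)) ln(V/V₀).
m = m₀ (V₀/V)^(Q_out/(Q_in−Q_out)) = 40.8 × (748/524.72)^(-2.3949) = 17.454 g.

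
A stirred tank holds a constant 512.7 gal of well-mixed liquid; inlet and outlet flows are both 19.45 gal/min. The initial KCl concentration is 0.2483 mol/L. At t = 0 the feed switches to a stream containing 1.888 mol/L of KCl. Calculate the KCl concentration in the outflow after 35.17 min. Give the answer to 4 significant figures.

Accumulation = in − out for the solute gives V dC/dt = Q(C_in − C).
So dC/dt = (C_in − C)/τ with τ = V/Q = 512.7/19.45 = 26.3599 min.
Integrating: C(t) = C_in + (C₀ − C_in) e^(−t/τ).
C(35.17) = 1.888 + (0.2483 − 1.888)·e^(−35.17/26.3599) = 1.888 + (-1.63970)·0.263363 = 1.45616 mol/L.

1.456 mol/L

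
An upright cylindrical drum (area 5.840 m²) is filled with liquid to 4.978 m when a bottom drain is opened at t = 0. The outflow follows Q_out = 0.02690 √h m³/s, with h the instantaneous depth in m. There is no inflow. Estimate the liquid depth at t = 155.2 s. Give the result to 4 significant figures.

3.511 m

Unsteady balance on liquid volume: A dh/dt = −0.02690 √h.
∫ h^(−1/2) dh = −(0.02690/A) ∫ dt, giving 2√h = 2√h₀ − (0.02690/A) t.
√h = √4.978 − 0.02690·155.2/(2·5.840) = 2.23114 − 0.357438 = 1.87370.
h = 1.87370² = 3.51077 m.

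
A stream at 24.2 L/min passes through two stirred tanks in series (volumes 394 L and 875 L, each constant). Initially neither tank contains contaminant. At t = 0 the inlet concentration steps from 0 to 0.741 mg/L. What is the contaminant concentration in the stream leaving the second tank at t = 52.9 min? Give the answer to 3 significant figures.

0.452 mg/L

Time constants: τᵢ = Vᵢ/Q for each well-mixed tank.
τ₁ = 394/24.2 = 16.281 min; τ₂ = 875/24.2 = 36.157 min.
Solving the cascade with C₁(0)=C₂(0)=0 gives C₂(t) = C_in[1 − (τ₁ e^(−t/τ₁) − τ₂ e^(−t/τ₂))/(τ₁ − τ₂)].
At t = 52.9: e^(−t/τ₁) = 0.038806, e^(−t/τ₂) = 0.23153.
C₂ = 0.741·[1 − (16.281·0.038806 − 36.157·0.23153)/(-19.876)] = 0.741·0.61061 = 0.45246 mg/L.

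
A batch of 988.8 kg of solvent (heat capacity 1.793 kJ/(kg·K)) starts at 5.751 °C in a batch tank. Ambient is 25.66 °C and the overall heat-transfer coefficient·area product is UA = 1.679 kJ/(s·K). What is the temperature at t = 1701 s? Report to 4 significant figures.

M c_p dT/dt = −UA(T − T_amb).
dT/dt = (T_ss − T)/τ with T_ss = T_amb = 25.6600 °C, τ = M c_p/UA = 988.8·1.793/1.679 = 1055.94 s.
Integrating: T(t) = T_ss + (T₀ − T_ss) e^(−t/τ).
T(1701) = 25.6600 + (-19.9090)·0.199710 = 21.6840 °C.

21.68 °C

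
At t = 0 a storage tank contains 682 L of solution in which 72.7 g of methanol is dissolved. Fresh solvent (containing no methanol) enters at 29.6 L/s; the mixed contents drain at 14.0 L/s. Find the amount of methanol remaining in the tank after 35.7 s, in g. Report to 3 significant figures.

42.5 g

Total volume: dV/dt = Q_in − Q_out = 15.600 L/s, so V(t) = 682 + 15.600 t and V(35.7) = 1238.9 L.
Solute balance: dm/dt = 0 − Q_out C = −Q_out m/V(t).
dm/m = −Q_out dt/(V₀ + 15.600 t); integrating gives ln(m/m₀) = −(Q_out/(Q_in−Q_out)) ln(V/V₀).
m = m₀ (V₀/V)^(Q_out/(Q_in−Q_out)) = 72.7 × (682/1238.9)^(0.89744) = 42.547 g.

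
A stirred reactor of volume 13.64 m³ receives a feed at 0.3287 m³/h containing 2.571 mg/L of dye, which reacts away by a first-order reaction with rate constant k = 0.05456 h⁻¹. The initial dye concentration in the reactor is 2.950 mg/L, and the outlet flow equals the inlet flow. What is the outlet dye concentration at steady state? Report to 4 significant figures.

Species balance: V dC/dt = Q C_in − Q C − k V C.
At steady state: 0 = Q C_in − (Q + kV) C_ss, so C_ss = Q C_in/(Q + kV).
C_ss = 0.3287·2.571/(0.3287 + 0.05456·13.64) = 0.845088/1.07290 = 0.787668 mg/L.

0.7877 mg/L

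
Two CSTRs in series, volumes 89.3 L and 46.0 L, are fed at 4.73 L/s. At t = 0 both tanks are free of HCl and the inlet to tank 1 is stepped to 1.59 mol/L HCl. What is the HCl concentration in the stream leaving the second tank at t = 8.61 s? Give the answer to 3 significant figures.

0.209 mol/L

Time constants: τᵢ = Vᵢ/Q for each well-mixed tank.
τ₁ = 89.3/4.73 = 18.879 s; τ₂ = 46.0/4.73 = 9.7252 s.
Solving the cascade with C₁(0)=C₂(0)=0 gives C₂(t) = C_in[1 − (τ₁ e^(−t/τ₁) − τ₂ e^(−t/τ₂))/(τ₁ − τ₂)].
At t = 8.61: e^(−t/τ₁) = 0.63378, e^(−t/τ₂) = 0.41258.
C₂ = 1.59·[1 − (18.879·0.63378 − 9.7252·0.41258)/(9.1543)] = 1.59·0.13122 = 0.20864 mol/L.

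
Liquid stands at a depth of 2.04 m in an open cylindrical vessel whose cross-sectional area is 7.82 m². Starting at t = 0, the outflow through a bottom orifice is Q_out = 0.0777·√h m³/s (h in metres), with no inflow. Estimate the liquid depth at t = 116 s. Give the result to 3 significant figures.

A dh/dt = −Q_out = −0.0777 √h.
This is separable: 2 d(√h)/dt = −0.0777/A, so √h = √h₀ − (0.0777/(2A)) t.
√h = √2.04 − 0.0777·116/(2·7.82) = 1.4283 − 0.57629 = 0.85199.
h = 0.85199² = 0.72589 m.

0.726 m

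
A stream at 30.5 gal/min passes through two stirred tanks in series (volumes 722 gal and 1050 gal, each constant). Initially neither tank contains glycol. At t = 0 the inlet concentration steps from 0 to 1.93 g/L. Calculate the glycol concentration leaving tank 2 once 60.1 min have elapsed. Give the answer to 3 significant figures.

1.19 g/L

Time constants: τᵢ = Vᵢ/Q for each well-mixed tank.
τ₁ = 722/30.5 = 23.672 min; τ₂ = 1050/30.5 = 34.426 min.
Tank 1: C₁ = C_in(1 − e^(−t/τ₁)). Tank 2 (τ₁ ≠ τ₂): C₂ = C_in[1 − (τ₁ e^(−t/τ₁) − τ₂ e^(−t/τ₂))/(τ₁ − τ₂)].
At t = 60.1: e^(−t/τ₁) = 0.078957, e^(−t/τ₂) = 0.17451.
C₂ = 1.93·[1 − (23.672·0.078957 − 34.426·0.17451)/(-10.754)] = 1.93·0.61515 = 1.1872 g/L.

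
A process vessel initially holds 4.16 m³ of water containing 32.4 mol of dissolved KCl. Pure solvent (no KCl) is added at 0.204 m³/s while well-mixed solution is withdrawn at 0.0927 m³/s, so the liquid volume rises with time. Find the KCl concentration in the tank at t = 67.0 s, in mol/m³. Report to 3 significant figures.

Total volume: dV/dt = Q_in − Q_out = 0.11130 m³/s, so V(t) = 4.16 + 0.11130 t and V(67.0) = 11.617 m³.
Solute balance: dm/dt = 0 − Q_out C = −Q_out m/V(t).
Separate: dm/m = −Q_out dt/V(t) ⇒ ln(m/m₀) = −(Q_out/(Q_in−Q_out)) ln(V/V₀).
m = m₀ (V₀/V)^(Q_out/(Q_in−Q_out)) = 32.4 × (4.16/11.617)^(0.83288) = 13.774 mol.
C = m/V = 13.774/11.617 = 1.1857 mol/m³.

1.19 mol/m³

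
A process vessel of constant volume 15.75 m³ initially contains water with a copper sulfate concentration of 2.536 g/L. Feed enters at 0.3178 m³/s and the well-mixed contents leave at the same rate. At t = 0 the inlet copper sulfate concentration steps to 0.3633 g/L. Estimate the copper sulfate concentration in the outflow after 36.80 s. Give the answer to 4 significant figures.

1.397 g/L

Unsteady species balance (constant V, well mixed): V dC/dt = Q(C_in − C).
So dC/dt = (C_in − C)/τ with τ = V/Q = 15.75/0.3178 = 49.5595 s.
C approaches C_in exponentially: C(t) = C_in + (C₀ − C_in) e^(−t/τ).
C(36.80) = 0.3633 + (2.536 − 0.3633)·e^(−36.80/49.5595) = 0.3633 + (2.17270)·0.475903 = 1.39729 g/L.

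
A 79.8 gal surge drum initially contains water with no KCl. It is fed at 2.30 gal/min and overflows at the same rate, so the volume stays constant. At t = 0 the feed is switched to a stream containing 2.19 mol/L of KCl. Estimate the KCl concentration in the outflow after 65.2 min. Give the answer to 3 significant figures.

1.86 mol/L

Accumulation = in − out for the solute gives V dC/dt = Q(C_in − C).
So dC/dt = (C_in − C)/τ with τ = V/Q = 79.8/2.30 = 34.696 min.
Solution: C(t) = C_in + (C₀ − C_in) e^(−t/τ).
C(65.2) = 2.19 + (0 − 2.19)·e^(−65.2/34.696) = 2.19 + (-2.1900)·0.15271 = 1.8556 mol/L.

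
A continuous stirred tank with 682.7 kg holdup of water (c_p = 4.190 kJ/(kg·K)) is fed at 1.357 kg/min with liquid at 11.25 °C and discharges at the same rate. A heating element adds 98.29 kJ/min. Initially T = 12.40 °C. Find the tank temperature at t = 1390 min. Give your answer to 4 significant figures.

27.52 °C

M c_p dT/dt = ṁ c_p (T_in − T) + Q̇.
τ = M/ṁ = 503.095 min; T_ss = T_in + Q̇/(ṁ c_p) = 11.25 + 98.29/(1.357·4.190) = 28.5368 °C.
This is linear first-order; T(t) = T_ss + (T₀ − T_ss) e^(−t/τ).
T(1390) = 28.5368 + (-16.1368)·e^(−1390/503.095) = 28.5368 + (-16.1368)·0.0631087 = 27.5185 °C.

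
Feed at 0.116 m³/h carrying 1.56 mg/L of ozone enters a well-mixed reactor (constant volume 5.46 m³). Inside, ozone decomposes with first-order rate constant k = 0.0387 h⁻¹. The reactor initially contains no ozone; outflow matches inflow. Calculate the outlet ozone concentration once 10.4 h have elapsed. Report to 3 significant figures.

Accumulation = in − out − consumed: V dC/dt = Q C_in − Q C − k V C.
This is linear with rate a = Q/V + k = 0.059945 h⁻¹.
C_ss = Q C_in/(Q + kV) = 0.55288 mg/L; C(t) = C_ss + (C₀ − C_ss) e^(−a t).
C(10.4) = 0.55288 + (-0.55288)·e^(−0.059945·10.4) = 0.55288 + (-0.55288)·0.53610 = 0.25648 mg/L.

0.256 mg/L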